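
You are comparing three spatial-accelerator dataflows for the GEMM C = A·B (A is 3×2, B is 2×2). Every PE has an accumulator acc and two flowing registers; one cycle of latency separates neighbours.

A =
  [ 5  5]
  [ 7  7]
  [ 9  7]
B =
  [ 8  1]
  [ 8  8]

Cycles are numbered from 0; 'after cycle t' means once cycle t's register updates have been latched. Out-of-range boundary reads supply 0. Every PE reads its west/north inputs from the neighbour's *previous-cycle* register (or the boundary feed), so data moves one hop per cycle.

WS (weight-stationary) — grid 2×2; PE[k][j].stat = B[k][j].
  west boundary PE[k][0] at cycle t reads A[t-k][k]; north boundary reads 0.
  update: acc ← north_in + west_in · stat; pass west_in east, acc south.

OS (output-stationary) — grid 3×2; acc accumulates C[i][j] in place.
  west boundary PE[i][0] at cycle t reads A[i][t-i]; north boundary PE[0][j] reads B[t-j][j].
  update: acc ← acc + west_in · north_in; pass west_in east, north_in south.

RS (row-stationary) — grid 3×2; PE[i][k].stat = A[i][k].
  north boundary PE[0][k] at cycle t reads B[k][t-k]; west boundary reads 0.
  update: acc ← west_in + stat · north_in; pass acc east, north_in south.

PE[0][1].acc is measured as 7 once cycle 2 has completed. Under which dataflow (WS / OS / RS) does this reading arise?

dataflow = WS

Under WS (2×2), PE[0][1]:
  t=0 PE[0][1]: acc=0 h=0 v=0
  t=1 PE[0][1]: acc=5 h=5 v=5
  t=2 PE[0][1]: acc=7 h=7 v=7
Under OS (3×2), PE[0][1]:
  t=0 PE[0][1]: acc=0 h=0 v=0
  t=1 PE[0][1]: acc=5 h=5 v=1
  t=2 PE[0][1]: acc=45 h=5 v=8
Under RS (3×2), PE[0][1]:
  t=0 PE[0][1]: acc=0 h=0 v=0
  t=1 PE[0][1]: acc=80 h=80 v=8
  t=2 PE[0][1]: acc=45 h=45 v=8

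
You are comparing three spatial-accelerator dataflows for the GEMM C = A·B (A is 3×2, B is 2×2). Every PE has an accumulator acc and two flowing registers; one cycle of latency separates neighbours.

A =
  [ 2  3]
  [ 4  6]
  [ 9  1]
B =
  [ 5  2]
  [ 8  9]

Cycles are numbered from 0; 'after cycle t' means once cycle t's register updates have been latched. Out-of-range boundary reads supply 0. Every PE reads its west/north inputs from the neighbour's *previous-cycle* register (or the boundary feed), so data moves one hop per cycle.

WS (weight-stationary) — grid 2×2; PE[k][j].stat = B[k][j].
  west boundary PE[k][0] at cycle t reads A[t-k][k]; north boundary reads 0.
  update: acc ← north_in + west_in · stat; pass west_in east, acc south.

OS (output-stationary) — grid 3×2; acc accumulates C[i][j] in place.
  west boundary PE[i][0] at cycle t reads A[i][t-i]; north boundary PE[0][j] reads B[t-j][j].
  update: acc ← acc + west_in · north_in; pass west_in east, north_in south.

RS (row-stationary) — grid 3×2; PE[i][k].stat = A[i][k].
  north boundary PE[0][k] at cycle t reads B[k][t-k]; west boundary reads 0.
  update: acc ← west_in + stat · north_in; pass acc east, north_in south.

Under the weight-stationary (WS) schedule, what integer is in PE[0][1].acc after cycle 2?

WS (2×2). Following PE[0][1] plus its west/north inputs:
  cycle 0: PE[0][0] → acc 10, east 2, south 10
  cycle 0: PE[0][1] → acc 0, east 0, south 0
  cycle 1: PE[0][0] → acc 20, east 4, south 20
  cycle 1: PE[0][1] → acc 4, east 2, south 4
  cycle 2: PE[0][0] → acc 45, east 9, south 45
  cycle 2: PE[0][1] → acc 8, east 4, south 8

PE[0][1].acc = 8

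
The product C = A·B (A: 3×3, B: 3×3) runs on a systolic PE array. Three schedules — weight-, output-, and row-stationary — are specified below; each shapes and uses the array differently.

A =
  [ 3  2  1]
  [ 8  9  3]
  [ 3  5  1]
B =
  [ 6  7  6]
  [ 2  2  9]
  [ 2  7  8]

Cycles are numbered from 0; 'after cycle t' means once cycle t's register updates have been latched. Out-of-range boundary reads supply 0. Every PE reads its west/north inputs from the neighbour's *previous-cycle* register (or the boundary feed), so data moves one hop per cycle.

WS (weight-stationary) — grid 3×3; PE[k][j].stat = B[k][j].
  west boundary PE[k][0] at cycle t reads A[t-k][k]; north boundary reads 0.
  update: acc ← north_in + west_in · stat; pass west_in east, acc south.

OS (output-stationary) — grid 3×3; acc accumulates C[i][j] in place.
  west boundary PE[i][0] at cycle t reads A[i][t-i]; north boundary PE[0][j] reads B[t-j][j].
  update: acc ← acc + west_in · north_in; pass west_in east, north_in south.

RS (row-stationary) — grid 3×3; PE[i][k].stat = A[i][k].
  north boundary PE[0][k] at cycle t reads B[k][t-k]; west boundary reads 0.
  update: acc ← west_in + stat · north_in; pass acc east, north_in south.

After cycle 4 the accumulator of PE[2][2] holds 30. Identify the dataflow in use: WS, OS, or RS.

dataflow = RS

— WS: 3×3; PE[2][2] trace:
  t=0 PE[2][2]: acc=0 h=0 v=0
  t=1 PE[2][2]: acc=0 h=0 v=0
  t=2 PE[2][2]: acc=0 h=0 v=0
  t=3 PE[2][2]: acc=0 h=0 v=0
  t=4 PE[2][2]: acc=44 h=1 v=44
— OS: 3×3; PE[2][2] trace:
  t=0 PE[2][2]: acc=0 h=0 v=0
  t=1 PE[2][2]: acc=0 h=0 v=0
  t=2 PE[2][2]: acc=0 h=0 v=0
  t=3 PE[2][2]: acc=0 h=0 v=0
  t=4 PE[2][2]: acc=18 h=3 v=6
— RS: 3×3; PE[2][2] trace:
  t=0 PE[2][2]: acc=0 h=0 v=0
  t=1 PE[2][2]: acc=0 h=0 v=0
  t=2 PE[2][2]: acc=0 h=0 v=0
  t=3 PE[2][2]: acc=0 h=0 v=0
  t=4 PE[2][2]: acc=30 h=30 v=2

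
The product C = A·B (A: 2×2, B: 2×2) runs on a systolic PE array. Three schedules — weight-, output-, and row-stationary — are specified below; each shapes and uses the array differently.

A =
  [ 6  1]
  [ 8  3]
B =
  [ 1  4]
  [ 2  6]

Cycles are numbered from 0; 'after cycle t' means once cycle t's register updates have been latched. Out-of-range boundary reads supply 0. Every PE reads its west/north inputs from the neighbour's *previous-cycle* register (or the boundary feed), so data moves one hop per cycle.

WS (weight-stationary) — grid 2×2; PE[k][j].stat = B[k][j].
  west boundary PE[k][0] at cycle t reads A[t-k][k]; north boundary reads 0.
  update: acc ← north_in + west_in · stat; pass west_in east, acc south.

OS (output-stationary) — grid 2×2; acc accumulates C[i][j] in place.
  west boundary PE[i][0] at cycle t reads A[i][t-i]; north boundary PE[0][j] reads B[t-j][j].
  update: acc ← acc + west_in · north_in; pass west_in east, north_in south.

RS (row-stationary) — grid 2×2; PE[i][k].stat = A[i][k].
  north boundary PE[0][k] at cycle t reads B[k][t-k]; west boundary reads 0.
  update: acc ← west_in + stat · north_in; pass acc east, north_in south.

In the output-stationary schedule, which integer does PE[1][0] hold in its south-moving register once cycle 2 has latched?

OS (2×2). Following PE[1][0] plus its west/north inputs:
  c0 r0c0: 6 / 6 / 1
  c0 r1c0: 0 / 0 / 0
  c1 r0c0: 8 / 1 / 2
  c1 r1c0: 8 / 8 / 1
  c2 r0c0: 8 / 0 / 0
  c2 r1c0: 14 / 3 / 2

register = 2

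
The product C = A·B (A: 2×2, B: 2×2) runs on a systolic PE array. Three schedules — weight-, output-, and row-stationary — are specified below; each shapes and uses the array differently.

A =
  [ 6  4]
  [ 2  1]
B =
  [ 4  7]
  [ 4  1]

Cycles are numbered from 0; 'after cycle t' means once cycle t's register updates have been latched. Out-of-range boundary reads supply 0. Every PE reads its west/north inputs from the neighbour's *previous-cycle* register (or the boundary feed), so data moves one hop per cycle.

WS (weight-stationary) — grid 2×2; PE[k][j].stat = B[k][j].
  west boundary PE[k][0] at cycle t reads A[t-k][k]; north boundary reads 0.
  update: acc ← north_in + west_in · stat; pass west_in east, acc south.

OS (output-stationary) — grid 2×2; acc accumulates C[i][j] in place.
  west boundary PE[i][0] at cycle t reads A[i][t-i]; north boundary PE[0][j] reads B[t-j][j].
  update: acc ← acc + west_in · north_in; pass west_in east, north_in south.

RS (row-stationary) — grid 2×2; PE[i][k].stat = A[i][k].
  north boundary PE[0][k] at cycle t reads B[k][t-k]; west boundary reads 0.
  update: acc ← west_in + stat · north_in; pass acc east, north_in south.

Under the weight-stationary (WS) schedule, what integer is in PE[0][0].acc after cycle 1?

WS 2×2: PE[0][0] cycle-by-cycle (with neighbour feeds):
  [0] (0,0) acc=24 (h:6 v:24)
  [1] (0,0) acc=8 (h:2 v:8)

PE[0][0].acc = 8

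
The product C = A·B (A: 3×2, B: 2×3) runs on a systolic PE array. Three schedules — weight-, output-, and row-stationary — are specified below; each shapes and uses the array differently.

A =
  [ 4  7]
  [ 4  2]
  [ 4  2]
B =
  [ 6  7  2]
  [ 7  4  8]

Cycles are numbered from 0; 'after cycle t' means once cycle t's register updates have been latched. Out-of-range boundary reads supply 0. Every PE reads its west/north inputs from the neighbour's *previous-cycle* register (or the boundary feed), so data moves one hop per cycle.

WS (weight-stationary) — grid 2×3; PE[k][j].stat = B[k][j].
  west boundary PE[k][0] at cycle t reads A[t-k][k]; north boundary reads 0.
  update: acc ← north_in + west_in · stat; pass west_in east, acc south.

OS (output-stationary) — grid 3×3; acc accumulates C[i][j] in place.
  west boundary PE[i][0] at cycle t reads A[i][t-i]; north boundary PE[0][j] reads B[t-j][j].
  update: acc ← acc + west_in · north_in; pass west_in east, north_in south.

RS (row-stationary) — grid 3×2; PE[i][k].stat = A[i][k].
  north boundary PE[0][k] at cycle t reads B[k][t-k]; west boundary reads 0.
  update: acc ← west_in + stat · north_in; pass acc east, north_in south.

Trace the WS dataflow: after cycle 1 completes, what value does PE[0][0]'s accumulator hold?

Tracing WS — 2×3 array, target PE[0][0]:
  step 0 · PE0,0: acc=24; fwd→4 fwd↓24
  step 1 · PE0,0: acc=24; fwd→4 fwd↓24

PE[0][0].acc = 24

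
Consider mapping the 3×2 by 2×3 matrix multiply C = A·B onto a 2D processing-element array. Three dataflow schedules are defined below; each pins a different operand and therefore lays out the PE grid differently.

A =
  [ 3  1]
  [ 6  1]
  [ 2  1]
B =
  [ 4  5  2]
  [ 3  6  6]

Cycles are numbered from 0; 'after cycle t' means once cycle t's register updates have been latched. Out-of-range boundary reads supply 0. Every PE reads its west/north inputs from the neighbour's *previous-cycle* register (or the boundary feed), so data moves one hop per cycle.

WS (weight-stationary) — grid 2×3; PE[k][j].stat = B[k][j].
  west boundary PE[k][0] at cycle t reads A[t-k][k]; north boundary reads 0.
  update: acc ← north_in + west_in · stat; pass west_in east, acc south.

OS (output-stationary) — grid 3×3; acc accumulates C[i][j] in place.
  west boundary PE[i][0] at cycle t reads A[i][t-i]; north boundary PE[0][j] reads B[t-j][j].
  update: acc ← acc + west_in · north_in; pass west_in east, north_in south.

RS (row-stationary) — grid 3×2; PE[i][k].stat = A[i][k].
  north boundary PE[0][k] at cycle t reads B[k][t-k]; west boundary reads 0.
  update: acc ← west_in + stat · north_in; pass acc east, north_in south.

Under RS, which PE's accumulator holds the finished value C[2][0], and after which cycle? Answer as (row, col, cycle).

RS: C[2][0] accumulates in PE[2][1]:
  @0  [2,1]  acc 0  |  →0  ↓0
  @1  [2,1]  acc 0  |  →0  ↓0
  @2  [2,1]  acc 0  |  →0  ↓0
  @3  [2,1]  acc 11  |  →11  ↓3

(row, col, cycle) = (2, 1, 3)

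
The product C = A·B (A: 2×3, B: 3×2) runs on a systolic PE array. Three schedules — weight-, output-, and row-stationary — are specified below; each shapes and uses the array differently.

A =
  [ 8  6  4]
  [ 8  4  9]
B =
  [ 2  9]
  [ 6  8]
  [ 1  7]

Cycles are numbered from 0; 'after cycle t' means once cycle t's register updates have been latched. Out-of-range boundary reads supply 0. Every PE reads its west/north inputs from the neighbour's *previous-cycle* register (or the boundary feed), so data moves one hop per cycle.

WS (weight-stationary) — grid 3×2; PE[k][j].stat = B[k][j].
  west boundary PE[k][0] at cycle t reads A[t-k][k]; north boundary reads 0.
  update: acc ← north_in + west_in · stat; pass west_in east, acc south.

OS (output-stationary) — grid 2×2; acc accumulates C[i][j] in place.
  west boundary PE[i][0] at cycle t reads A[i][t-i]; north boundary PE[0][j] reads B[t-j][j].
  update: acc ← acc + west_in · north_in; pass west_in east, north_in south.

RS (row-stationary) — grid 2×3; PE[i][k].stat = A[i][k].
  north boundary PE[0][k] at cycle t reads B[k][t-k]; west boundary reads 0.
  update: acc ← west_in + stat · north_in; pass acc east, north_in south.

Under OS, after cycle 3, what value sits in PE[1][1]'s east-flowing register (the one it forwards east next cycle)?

register = 4

OS 2×2: PE[1][1] cycle-by-cycle (with neighbour feeds):
  c0 r0c1: 0 / 0 / 0
  c0 r1c0: 0 / 0 / 0
  c0 r1c1: 0 / 0 / 0
  c1 r0c1: 72 / 8 / 9
  c1 r1c0: 16 / 8 / 2
  c1 r1c1: 0 / 0 / 0
  c2 r0c1: 120 / 6 / 8
  c2 r1c0: 40 / 4 / 6
  c2 r1c1: 72 / 8 / 9
  c3 r0c1: 148 / 4 / 7
  c3 r1c0: 49 / 9 / 1
  c3 r1c1: 104 / 4 / 8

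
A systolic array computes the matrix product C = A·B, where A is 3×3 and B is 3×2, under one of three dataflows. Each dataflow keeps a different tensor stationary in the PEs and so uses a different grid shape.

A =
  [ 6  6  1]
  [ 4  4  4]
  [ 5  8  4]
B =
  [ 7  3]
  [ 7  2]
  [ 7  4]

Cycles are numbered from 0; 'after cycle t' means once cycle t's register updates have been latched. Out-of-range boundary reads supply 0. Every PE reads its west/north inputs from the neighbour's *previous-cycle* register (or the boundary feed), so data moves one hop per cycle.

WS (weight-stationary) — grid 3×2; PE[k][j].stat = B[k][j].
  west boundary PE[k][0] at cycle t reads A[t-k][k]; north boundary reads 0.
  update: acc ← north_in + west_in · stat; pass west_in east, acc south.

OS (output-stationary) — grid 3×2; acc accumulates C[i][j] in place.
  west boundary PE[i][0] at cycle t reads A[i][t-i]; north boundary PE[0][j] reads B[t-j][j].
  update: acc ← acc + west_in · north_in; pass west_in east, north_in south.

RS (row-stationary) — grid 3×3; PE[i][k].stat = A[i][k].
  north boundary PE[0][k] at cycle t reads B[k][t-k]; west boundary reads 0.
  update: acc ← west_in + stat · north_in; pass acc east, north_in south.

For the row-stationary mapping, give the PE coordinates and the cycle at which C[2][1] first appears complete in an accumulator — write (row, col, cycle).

(row, col, cycle) = (2, 2, 5)

Under RS, C[2][1] lands at PE[2][2]:
  c0 r2c2: 0 / 0 / 0
  c1 r2c2: 0 / 0 / 0
  c2 r2c2: 0 / 0 / 0
  c3 r2c2: 0 / 0 / 0
  c4 r2c2: 119 / 119 / 7
  c5 r2c2: 47 / 47 / 4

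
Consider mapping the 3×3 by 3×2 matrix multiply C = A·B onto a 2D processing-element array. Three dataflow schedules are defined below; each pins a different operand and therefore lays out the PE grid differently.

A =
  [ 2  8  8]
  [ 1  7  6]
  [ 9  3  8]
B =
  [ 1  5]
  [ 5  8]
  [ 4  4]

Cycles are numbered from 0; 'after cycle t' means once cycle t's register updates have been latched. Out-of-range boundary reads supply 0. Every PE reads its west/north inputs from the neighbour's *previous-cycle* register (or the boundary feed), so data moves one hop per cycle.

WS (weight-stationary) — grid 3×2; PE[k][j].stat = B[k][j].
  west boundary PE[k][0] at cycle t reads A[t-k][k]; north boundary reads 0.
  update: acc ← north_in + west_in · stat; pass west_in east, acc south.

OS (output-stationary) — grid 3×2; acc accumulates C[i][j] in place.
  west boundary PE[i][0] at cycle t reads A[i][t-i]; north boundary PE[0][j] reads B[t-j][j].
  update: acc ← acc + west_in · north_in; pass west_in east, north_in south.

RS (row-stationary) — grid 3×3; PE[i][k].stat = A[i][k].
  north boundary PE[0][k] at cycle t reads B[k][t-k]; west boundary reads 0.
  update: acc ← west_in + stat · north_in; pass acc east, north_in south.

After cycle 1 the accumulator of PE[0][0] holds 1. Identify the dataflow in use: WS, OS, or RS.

dataflow = WS

WS (3×2 grid), PE[0][0]:
  @0  [0,0]  acc 2  |  →2  ↓2
  @1  [0,0]  acc 1  |  →1  ↓1
OS (3×2 grid), PE[0][0]:
  @0  [0,0]  acc 2  |  →2  ↓1
  @1  [0,0]  acc 42  |  →8  ↓5
RS (3×3 grid), PE[0][0]:
  @0  [0,0]  acc 2  |  →2  ↓1
  @1  [0,0]  acc 10  |  →10  ↓5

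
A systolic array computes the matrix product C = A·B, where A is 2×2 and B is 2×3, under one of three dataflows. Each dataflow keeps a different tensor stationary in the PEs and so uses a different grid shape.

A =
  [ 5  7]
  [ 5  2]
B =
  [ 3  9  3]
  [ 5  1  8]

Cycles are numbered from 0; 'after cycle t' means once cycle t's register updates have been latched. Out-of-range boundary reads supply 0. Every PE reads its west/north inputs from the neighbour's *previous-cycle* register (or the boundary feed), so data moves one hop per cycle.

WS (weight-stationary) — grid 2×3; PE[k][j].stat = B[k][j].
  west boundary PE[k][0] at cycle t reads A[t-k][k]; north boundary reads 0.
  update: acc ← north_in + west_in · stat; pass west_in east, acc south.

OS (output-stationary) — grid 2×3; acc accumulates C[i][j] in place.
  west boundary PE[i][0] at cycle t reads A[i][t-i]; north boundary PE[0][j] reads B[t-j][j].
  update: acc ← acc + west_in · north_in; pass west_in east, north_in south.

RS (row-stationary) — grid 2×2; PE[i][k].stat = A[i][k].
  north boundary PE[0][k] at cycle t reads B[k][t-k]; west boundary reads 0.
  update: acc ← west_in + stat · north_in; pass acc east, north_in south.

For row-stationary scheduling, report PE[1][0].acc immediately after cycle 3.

PE[1][0].acc = 15

Tracing RS — 2×2 array, target PE[1][0]:
  0: (0,0).acc=15  regs=<15,3>
  0: (1,0).acc=0  regs=<0,0>
  1: (0,0).acc=45  regs=<45,9>
  1: (1,0).acc=15  regs=<15,3>
  2: (0,0).acc=15  regs=<15,3>
  2: (1,0).acc=45  regs=<45,9>
  3: (0,0).acc=0  regs=<0,0>
  3: (1,0).acc=15  regs=<15,3>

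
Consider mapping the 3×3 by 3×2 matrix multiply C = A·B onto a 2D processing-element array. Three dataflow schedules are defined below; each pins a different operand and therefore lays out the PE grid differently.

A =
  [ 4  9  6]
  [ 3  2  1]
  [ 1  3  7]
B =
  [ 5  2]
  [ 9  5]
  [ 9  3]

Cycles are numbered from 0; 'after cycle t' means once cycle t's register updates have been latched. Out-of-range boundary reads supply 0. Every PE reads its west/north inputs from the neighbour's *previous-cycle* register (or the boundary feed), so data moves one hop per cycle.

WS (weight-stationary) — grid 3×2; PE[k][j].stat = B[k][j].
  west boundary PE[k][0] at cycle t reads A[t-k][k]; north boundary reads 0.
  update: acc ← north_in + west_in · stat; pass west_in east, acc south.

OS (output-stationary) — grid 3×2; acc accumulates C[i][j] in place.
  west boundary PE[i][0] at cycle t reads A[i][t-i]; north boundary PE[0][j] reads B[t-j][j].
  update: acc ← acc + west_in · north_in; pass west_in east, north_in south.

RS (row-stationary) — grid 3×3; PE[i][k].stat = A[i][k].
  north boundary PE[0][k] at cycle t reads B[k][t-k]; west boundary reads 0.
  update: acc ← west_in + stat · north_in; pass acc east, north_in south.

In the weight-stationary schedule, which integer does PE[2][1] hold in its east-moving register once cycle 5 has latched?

register = 7

WS (3×2). Following PE[2][1] plus its west/north inputs:
  step 0 · PE1,1: acc=0; fwd→0 fwd↓0
  step 0 · PE2,0: acc=0; fwd→0 fwd↓0
  step 0 · PE2,1: acc=0; fwd→0 fwd↓0
  step 1 · PE1,1: acc=0; fwd→0 fwd↓0
  step 1 · PE2,0: acc=0; fwd→0 fwd↓0
  step 1 · PE2,1: acc=0; fwd→0 fwd↓0
  step 2 · PE1,1: acc=53; fwd→9 fwd↓53
  step 2 · PE2,0: acc=155; fwd→6 fwd↓155
  step 2 · PE2,1: acc=0; fwd→0 fwd↓0
  step 3 · PE1,1: acc=16; fwd→2 fwd↓16
  step 3 · PE2,0: acc=42; fwd→1 fwd↓42
  step 3 · PE2,1: acc=71; fwd→6 fwd↓71
  step 4 · PE1,1: acc=17; fwd→3 fwd↓17
  step 4 · PE2,0: acc=95; fwd→7 fwd↓95
  step 4 · PE2,1: acc=19; fwd→1 fwd↓19
  step 5 · PE1,1: acc=0; fwd→0 fwd↓0
  step 5 · PE2,0: acc=0; fwd→0 fwd↓0
  step 5 · PE2,1: acc=38; fwd→7 fwd↓38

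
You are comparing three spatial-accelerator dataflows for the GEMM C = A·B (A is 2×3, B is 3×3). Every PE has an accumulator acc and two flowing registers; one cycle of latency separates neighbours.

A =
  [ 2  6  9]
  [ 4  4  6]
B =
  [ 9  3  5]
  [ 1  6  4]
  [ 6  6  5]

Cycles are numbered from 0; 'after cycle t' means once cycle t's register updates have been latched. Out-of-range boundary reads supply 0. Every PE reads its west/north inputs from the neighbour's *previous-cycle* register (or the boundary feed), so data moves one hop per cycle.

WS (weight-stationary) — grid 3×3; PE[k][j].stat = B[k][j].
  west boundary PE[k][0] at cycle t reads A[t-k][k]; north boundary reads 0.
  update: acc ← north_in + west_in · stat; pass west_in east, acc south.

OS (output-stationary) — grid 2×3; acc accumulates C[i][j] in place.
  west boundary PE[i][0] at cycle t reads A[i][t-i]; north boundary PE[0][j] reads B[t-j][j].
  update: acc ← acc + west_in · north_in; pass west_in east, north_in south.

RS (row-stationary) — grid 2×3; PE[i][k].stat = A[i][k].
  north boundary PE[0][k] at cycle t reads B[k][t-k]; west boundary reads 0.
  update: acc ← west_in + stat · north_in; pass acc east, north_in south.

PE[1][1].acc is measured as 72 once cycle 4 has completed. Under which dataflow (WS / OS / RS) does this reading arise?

dataflow = OS

— WS: 3×3; PE[1][1] trace:
  @0  [1,1]  acc 0  |  →0  ↓0
  @1  [1,1]  acc 0  |  →0  ↓0
  @2  [1,1]  acc 42  |  →6  ↓42
  @3  [1,1]  acc 36  |  →4  ↓36
  @4  [1,1]  acc 0  |  →0  ↓0
— OS: 2×3; PE[1][1] trace:
  @0  [1,1]  acc 0  |  →0  ↓0
  @1  [1,1]  acc 0  |  →0  ↓0
  @2  [1,1]  acc 12  |  →4  ↓3
  @3  [1,1]  acc 36  |  →4  ↓6
  @4  [1,1]  acc 72  |  →6  ↓6
— RS: 2×3; PE[1][1] trace:
  @0  [1,1]  acc 0  |  →0  ↓0
  @1  [1,1]  acc 0  |  →0  ↓0
  @2  [1,1]  acc 40  |  →40  ↓1
  @3  [1,1]  acc 36  |  →36  ↓6
  @4  [1,1]  acc 36  |  →36  ↓4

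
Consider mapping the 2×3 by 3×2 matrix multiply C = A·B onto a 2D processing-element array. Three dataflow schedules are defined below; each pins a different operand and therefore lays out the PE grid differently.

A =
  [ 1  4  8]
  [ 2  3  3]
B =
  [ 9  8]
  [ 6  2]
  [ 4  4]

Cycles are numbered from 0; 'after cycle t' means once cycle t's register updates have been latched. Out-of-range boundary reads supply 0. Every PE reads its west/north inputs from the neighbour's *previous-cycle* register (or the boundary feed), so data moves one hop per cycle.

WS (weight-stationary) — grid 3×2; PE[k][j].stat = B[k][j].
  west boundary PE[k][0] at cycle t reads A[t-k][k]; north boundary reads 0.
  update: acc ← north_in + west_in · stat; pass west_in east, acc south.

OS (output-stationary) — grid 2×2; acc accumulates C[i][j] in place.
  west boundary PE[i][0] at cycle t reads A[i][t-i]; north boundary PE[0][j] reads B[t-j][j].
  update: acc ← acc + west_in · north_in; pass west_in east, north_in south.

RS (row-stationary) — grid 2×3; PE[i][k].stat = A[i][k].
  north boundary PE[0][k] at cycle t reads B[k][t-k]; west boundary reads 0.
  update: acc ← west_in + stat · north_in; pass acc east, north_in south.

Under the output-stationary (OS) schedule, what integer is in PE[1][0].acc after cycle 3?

OS 2×2: PE[1][0] cycle-by-cycle (with neighbour feeds):
  c0 r0c0: 9 / 1 / 9
  c0 r1c0: 0 / 0 / 0
  c1 r0c0: 33 / 4 / 6
  c1 r1c0: 18 / 2 / 9
  c2 r0c0: 65 / 8 / 4
  c2 r1c0: 36 / 3 / 6
  c3 r0c0: 65 / 0 / 0
  c3 r1c0: 48 / 3 / 4

PE[1][0].acc = 48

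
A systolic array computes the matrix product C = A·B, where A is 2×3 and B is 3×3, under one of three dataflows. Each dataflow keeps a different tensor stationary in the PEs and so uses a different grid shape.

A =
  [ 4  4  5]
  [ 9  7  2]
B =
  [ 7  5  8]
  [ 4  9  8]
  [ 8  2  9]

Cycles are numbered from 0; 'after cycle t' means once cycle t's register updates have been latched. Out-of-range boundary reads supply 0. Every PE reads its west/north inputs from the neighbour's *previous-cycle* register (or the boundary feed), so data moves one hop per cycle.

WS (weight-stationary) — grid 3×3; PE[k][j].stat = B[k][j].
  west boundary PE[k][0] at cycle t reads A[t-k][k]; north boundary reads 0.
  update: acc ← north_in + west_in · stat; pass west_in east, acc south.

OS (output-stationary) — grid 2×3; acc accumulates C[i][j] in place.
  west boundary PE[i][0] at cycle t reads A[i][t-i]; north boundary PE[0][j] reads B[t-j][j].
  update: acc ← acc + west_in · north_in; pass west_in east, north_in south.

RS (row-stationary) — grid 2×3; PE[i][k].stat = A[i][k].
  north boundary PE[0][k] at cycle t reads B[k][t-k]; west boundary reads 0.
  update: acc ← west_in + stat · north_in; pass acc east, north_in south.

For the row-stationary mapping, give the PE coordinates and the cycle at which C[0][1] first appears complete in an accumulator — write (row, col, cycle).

RS — PE[0][2] is where C[0][1] collects:
  c0 r0c2: 0 / 0 / 0
  c1 r0c2: 0 / 0 / 0
  c2 r0c2: 84 / 84 / 8
  c3 r0c2: 66 / 66 / 2

(row, col, cycle) = (0, 2, 3)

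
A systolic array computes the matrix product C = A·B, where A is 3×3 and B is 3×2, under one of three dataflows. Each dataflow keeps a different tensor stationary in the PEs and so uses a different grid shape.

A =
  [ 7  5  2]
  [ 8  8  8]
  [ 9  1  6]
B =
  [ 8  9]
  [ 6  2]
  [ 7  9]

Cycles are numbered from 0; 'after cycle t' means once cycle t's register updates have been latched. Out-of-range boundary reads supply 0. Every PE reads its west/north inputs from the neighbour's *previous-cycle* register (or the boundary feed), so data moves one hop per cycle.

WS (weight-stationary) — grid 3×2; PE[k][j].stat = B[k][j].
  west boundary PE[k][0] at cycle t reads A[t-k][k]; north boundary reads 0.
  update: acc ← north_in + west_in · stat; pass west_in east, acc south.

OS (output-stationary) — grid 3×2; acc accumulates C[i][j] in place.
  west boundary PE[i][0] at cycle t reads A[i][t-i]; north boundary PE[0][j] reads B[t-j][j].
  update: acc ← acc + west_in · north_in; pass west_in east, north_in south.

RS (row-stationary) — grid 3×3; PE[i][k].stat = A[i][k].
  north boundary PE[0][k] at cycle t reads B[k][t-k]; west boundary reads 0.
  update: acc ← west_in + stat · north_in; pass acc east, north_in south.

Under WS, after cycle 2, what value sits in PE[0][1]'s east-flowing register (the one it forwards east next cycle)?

register = 8

WS on a 3×2 grid — tracing PE[0][1] and its feeders:
  t=0 PE[0][0]: acc=56 h=7 v=56
  t=0 PE[0][1]: acc=0 h=0 v=0
  t=1 PE[0][0]: acc=64 h=8 v=64
  t=1 PE[0][1]: acc=63 h=7 v=63
  t=2 PE[0][0]: acc=72 h=9 v=72
  t=2 PE[0][1]: acc=72 h=8 v=72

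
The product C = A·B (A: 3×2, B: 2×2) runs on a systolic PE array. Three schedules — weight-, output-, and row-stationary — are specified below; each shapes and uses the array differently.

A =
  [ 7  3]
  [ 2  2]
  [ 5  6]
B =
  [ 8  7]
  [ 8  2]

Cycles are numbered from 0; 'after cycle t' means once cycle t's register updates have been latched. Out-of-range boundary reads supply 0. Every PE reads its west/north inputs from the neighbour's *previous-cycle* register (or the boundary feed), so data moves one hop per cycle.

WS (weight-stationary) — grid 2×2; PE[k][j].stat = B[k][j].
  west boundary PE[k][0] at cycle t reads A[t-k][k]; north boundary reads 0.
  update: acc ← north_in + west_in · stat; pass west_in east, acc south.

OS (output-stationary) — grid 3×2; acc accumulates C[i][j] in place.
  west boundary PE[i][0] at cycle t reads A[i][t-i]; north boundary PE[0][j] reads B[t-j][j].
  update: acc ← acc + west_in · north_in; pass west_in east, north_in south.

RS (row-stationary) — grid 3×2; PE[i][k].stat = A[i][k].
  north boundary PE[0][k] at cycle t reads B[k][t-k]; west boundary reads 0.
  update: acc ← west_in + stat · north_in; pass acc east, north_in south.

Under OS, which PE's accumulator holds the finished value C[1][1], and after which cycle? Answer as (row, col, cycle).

Under OS, C[1][1] lands at PE[1][1]:
  step 0 · PE1,1: acc=0; fwd→0 fwd↓0
  step 1 · PE1,1: acc=0; fwd→0 fwd↓0
  step 2 · PE1,1: acc=14; fwd→2 fwd↓7
  step 3 · PE1,1: acc=18; fwd→2 fwd↓2

(row, col, cycle) = (1, 1, 3)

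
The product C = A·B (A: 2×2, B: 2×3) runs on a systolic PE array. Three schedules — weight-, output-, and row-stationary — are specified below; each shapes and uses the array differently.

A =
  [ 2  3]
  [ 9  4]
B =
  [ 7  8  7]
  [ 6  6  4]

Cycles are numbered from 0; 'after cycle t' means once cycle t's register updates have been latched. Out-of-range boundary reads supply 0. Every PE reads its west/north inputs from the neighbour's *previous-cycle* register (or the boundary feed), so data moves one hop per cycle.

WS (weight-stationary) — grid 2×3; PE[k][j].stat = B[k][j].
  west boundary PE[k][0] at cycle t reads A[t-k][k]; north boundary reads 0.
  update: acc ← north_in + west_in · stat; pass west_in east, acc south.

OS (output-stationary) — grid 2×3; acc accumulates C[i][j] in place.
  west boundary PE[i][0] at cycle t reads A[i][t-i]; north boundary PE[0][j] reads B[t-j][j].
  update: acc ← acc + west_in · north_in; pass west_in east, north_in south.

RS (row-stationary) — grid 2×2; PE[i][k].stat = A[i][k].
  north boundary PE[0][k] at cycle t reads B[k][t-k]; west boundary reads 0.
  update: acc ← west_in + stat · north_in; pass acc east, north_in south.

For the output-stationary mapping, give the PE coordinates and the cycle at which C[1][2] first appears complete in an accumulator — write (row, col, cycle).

OS: C[1][2] accumulates in PE[1][2]:
  cycle 0: PE[1][2] → acc 0, east 0, south 0
  cycle 1: PE[1][2] → acc 0, east 0, south 0
  cycle 2: PE[1][2] → acc 0, east 0, south 0
  cycle 3: PE[1][2] → acc 63, east 9, south 7
  cycle 4: PE[1][2] → acc 79, east 4, south 4

(row, col, cycle) = (1, 2, 4)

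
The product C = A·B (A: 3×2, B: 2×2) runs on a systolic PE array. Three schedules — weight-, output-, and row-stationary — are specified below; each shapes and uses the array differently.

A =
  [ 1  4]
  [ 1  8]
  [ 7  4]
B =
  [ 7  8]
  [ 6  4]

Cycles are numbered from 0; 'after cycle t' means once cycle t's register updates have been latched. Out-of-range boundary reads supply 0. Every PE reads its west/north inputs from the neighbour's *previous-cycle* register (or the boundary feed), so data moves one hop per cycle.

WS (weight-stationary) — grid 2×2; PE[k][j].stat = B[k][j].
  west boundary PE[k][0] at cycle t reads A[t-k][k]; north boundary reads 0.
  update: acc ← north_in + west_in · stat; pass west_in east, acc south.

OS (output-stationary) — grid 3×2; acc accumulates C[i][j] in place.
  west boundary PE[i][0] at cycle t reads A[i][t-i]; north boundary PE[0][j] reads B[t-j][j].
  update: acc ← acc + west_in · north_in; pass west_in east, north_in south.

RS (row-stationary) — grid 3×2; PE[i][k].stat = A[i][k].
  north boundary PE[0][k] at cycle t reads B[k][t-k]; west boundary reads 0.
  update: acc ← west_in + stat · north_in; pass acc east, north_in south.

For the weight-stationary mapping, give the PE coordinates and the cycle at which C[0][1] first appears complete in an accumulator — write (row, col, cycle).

WS: C[0][1] accumulates in PE[1][1]:
  @0  [1,1]  acc 0  |  →0  ↓0
  @1  [1,1]  acc 0  |  →0  ↓0
  @2  [1,1]  acc 24  |  →4  ↓24

(row, col, cycle) = (1, 1, 2)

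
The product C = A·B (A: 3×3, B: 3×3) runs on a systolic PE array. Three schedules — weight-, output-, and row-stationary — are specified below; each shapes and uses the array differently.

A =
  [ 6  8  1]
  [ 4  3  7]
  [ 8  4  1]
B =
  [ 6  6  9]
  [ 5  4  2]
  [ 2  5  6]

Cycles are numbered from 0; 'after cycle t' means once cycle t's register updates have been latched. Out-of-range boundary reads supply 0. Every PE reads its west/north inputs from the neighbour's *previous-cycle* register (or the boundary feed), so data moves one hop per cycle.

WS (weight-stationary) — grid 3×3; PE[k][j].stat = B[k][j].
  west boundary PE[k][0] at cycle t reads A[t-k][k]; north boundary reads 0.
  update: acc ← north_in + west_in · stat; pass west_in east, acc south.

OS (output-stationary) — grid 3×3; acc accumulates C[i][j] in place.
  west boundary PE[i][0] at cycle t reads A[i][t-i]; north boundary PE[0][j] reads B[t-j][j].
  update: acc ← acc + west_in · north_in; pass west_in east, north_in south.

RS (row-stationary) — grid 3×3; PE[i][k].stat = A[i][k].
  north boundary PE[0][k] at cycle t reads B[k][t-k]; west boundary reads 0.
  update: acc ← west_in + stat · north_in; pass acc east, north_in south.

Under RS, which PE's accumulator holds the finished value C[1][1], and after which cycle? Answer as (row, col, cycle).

(row, col, cycle) = (1, 2, 4)

RS — PE[1][2] is where C[1][1] collects:
  t=0 PE[1][2]: acc=0 h=0 v=0
  t=1 PE[1][2]: acc=0 h=0 v=0
  t=2 PE[1][2]: acc=0 h=0 v=0
  t=3 PE[1][2]: acc=53 h=53 v=2
  t=4 PE[1][2]: acc=71 h=71 v=5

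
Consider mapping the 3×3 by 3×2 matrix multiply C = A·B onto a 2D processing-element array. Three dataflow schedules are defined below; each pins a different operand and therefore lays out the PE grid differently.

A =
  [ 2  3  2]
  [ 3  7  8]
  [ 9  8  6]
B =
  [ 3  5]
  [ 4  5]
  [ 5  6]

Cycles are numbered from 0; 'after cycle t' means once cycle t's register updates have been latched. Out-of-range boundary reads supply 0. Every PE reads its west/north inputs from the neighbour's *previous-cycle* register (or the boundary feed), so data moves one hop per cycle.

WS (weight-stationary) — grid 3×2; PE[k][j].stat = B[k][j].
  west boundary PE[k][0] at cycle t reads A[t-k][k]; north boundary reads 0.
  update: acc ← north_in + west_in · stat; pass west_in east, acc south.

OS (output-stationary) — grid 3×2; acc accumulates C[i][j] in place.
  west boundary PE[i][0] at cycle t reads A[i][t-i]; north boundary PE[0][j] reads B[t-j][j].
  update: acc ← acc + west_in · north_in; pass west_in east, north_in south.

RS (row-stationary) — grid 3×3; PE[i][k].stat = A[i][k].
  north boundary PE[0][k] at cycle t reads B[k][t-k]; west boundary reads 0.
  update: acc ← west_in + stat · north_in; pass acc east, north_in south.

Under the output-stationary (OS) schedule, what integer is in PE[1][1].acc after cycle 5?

OS (3×2). Following PE[1][1] plus its west/north inputs:
  c0 r0c1: 0 / 0 / 0
  c0 r1c0: 0 / 0 / 0
  c0 r1c1: 0 / 0 / 0
  c1 r0c1: 10 / 2 / 5
  c1 r1c0: 9 / 3 / 3
  c1 r1c1: 0 / 0 / 0
  c2 r0c1: 25 / 3 / 5
  c2 r1c0: 37 / 7 / 4
  c2 r1c1: 15 / 3 / 5
  c3 r0c1: 37 / 2 / 6
  c3 r1c0: 77 / 8 / 5
  c3 r1c1: 50 / 7 / 5
  c4 r0c1: 37 / 0 / 0
  c4 r1c0: 77 / 0 / 0
  c4 r1c1: 98 / 8 / 6
  c5 r0c1: 37 / 0 / 0
  c5 r1c0: 77 / 0 / 0
  c5 r1c1: 98 / 0 / 0

PE[1][1].acc = 98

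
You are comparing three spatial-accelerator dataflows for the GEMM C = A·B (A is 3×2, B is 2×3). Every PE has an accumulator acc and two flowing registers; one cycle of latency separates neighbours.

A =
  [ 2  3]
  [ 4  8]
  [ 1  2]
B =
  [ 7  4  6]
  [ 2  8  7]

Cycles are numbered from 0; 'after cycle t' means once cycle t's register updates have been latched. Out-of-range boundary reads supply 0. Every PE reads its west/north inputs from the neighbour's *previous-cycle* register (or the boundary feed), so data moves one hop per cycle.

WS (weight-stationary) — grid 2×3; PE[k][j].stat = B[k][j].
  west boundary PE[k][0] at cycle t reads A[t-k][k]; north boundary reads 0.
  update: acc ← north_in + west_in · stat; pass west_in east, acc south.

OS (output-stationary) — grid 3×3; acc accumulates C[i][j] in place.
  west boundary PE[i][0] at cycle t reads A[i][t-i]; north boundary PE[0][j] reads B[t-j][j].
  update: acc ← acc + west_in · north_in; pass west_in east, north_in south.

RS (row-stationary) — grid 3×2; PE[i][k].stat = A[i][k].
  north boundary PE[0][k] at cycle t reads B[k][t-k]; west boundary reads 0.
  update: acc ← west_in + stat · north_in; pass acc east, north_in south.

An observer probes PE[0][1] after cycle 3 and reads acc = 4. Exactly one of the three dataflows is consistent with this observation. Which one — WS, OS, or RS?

WS (2×3 grid), PE[0][1]:
  after 0 — PE[0][1] acc=0, pass-E 0, pass-S 0
  after 1 — PE[0][1] acc=8, pass-E 2, pass-S 8
  after 2 — PE[0][1] acc=16, pass-E 4, pass-S 16
  after 3 — PE[0][1] acc=4, pass-E 1, pass-S 4
OS (3×3 grid), PE[0][1]:
  after 0 — PE[0][1] acc=0, pass-E 0, pass-S 0
  after 1 — PE[0][1] acc=8, pass-E 2, pass-S 4
  after 2 — PE[0][1] acc=32, pass-E 3, pass-S 8
  after 3 — PE[0][1] acc=32, pass-E 0, pass-S 0
RS (3×2 grid), PE[0][1]:
  after 0 — PE[0][1] acc=0, pass-E 0, pass-S 0
  after 1 — PE[0][1] acc=20, pass-E 20, pass-S 2
  after 2 — PE[0][1] acc=32, pass-E 32, pass-S 8
  after 3 — PE[0][1] acc=33, pass-E 33, pass-S 7

dataflow = WS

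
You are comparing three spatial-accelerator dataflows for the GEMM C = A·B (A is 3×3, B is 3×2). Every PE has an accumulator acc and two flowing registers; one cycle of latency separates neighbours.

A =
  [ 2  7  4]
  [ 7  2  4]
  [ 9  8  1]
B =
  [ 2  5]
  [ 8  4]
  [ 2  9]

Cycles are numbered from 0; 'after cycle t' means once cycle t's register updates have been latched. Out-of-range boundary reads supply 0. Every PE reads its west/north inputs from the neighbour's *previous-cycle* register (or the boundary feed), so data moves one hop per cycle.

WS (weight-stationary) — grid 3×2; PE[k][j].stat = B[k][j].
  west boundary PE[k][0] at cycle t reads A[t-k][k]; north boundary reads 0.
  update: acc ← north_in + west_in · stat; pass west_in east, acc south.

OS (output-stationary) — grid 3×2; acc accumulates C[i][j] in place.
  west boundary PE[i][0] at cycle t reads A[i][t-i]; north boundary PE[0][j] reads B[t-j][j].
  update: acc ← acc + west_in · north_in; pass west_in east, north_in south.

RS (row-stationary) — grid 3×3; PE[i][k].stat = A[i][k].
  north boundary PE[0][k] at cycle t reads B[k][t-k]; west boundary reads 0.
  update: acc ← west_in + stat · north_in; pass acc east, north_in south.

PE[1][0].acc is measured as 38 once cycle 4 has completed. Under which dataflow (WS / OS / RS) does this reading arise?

dataflow = OS

Under WS (3×2), PE[1][0]:
  step 0 · PE1,0: acc=0; fwd→0 fwd↓0
  step 1 · PE1,0: acc=60; fwd→7 fwd↓60
  step 2 · PE1,0: acc=30; fwd→2 fwd↓30
  step 3 · PE1,0: acc=82; fwd→8 fwd↓82
  step 4 · PE1,0: acc=0; fwd→0 fwd↓0
Under OS (3×2), PE[1][0]:
  step 0 · PE1,0: acc=0; fwd→0 fwd↓0
  step 1 · PE1,0: acc=14; fwd→7 fwd↓2
  step 2 · PE1,0: acc=30; fwd→2 fwd↓8
  step 3 · PE1,0: acc=38; fwd→4 fwd↓2
  step 4 · PE1,0: acc=38; fwd→0 fwd↓0
Under RS (3×3), PE[1][0]:
  step 0 · PE1,0: acc=0; fwd→0 fwd↓0
  step 1 · PE1,0: acc=14; fwd→14 fwd↓2
  step 2 · PE1,0: acc=35; fwd→35 fwd↓5
  step 3 · PE1,0: acc=0; fwd→0 fwd↓0
  step 4 · PE1,0: acc=0; fwd→0 fwd↓0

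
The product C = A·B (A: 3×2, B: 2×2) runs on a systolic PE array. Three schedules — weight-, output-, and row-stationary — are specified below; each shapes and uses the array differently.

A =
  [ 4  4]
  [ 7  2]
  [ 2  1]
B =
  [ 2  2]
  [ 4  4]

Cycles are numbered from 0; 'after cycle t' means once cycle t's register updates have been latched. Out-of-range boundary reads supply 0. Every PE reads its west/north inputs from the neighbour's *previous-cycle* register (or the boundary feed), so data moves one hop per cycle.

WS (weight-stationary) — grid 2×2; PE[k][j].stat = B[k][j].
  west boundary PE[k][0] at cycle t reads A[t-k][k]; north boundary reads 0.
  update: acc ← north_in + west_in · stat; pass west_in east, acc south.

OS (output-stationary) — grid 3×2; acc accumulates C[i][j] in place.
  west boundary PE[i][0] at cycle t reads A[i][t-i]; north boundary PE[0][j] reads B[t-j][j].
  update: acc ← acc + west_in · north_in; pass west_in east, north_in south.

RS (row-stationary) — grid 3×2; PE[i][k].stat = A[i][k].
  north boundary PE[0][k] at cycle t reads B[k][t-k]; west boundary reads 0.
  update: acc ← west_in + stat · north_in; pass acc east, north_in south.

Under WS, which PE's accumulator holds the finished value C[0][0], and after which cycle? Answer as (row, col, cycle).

Under WS, C[0][0] lands at PE[1][0]:
  step 0 · PE1,0: acc=0; fwd→0 fwd↓0
  step 1 · PE1,0: acc=24; fwd→4 fwd↓24

(row, col, cycle) = (1, 0, 1)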